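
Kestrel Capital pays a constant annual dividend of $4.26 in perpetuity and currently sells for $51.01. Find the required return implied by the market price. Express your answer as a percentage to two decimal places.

P = C/r ⇒ r = C/P = $4.26/$51.01 = 0.083513

8.35%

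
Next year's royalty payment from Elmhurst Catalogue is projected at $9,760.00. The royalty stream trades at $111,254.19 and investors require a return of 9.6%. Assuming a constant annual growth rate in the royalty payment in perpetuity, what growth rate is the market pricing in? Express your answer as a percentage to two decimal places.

P = D₁/(r−g) ⇒ g = r − D₁/P = 0.096 − $9,760.00/$111,254.19 = 0.008273

0.83%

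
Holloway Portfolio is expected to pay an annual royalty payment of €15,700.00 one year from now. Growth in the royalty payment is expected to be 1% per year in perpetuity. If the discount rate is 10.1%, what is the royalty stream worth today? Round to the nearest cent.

Growing perpetuity: P = D₁ / (r − g) = €15,700.0000 / (0.101 − 0.01) = €172,527.47

€172527.47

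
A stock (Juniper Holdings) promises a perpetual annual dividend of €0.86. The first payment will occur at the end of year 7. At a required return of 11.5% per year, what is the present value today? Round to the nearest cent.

Value at end of year 6: C / r = €0.86 / 0.115 = €7.4783
Discount to today: PV = €7.4783 / (1 + 0.115)^6 = €7.4783 / 1.921539 = €3.89

€3.89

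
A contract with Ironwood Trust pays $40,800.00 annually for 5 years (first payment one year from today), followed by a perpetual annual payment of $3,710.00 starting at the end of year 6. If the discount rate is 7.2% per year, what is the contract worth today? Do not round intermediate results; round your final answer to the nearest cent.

$202793.18

PV of 5-year annuity: $40,800.00 × [1 − (1+0.072)^−5] / 0.072 = 166396.02274
Perpetuity value at year 5: $3,710.00 / 0.072 = 51527.77778
PV of perpetuity: 51527.77778 / (1+0.072)^5 = 36397.15904
Total PV = 166396.02274 + 36397.15904 = 202793.18178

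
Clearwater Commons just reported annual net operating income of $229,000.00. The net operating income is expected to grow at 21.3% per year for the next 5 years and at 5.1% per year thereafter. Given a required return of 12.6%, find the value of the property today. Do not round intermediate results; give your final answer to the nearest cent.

D_1 = 277777.00000
D_2 = 336943.50100
D_3 = 408712.46671
D_4 = 495768.22212
D_5 = 601366.85344
Terminal value at year 5: TV = D_5×(1+g_2)/(r−g_2) = 632036.56296/0.075 = 8427154.17280
P_0 = D_1/(1+r)^1 + D_2/(1+r)^2 + D_3/(1+r)^3 + D_4/(1+r)^4 + D_5/(1+r)^5 + TV/(1+r)^5
    = 246693.60568 + 265754.30168 + 286287.71576 + 308407.63696 + 332236.64620 + 4655742.86882 = 6095122.77510

$6095122.78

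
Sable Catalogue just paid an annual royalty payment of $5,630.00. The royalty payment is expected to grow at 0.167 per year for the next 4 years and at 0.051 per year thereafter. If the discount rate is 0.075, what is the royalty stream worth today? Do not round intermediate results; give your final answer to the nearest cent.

$370180.89

D_1 = 6570.21000
D_2 = 7667.43507
D_3 = 8947.89673
D_4 = 10442.19548
Terminal value at year 4: TV = D_4×(1+g_2)/(r−g_2) = 10974.74745/0.024 = 457281.14373
P_0 = D_1/(1+r)^1 + D_2/(1+r)^2 + D_3/(1+r)^3 + D_4/(1+r)^4 + TV/(1+r)^4
    = 6111.82326 + 6634.88162 + 7202.70405 + 7819.12151 + 342412.36268 = 370180.89311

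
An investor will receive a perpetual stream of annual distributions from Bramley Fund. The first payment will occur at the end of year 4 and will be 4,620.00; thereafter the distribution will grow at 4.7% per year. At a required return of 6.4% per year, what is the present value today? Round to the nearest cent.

225615.10

Value at end of year 3: C₁ / (r − g) = 4,620.00 / (0.064 − 0.047) = 271,764.7059
Discount to today: PV = 271,764.7059 / (1 + 0.064)^3 = 271,764.7059 / 1.204550 = 225,615.10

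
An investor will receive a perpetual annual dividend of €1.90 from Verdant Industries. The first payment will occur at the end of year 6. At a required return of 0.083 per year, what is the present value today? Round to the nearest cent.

€15.37

Value at end of year 5: C / r = €1.90 / 0.083 = €22.8916
Discount to today: PV = €22.8916 / (1 + 0.083)^5 = €22.8916 / 1.489849 = €15.37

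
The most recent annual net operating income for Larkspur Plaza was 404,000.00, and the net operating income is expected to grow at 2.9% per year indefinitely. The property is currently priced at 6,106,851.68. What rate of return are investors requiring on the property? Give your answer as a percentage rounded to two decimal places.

D₁ = 404,000.00 × 1.029 = 415,716.0000
P = D₁/(r − g) ⇒ r = D₁/P + g = 415,716.0000/6,106,851.68 + 0.029 = 0.068074 + 0.029 = 0.097074

9.71%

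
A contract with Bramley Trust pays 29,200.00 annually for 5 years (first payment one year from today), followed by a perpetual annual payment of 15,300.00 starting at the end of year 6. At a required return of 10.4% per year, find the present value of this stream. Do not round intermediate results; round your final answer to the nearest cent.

199273.27

PV of 5-year annuity: 29,200.00 × [1 − (1+0.104)^−5] / 0.104 = 109569.07906
Perpetuity value at year 5: 15,300.00 / 0.104 = 147115.38462
PV of perpetuity: 147115.38462 / (1+0.104)^5 = 89704.18908
Total PV = 109569.07906 + 89704.18908 = 199273.26814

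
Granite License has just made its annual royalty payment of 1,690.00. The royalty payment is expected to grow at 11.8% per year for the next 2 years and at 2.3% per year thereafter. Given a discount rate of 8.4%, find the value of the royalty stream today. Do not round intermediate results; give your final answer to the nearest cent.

D_1 = 1889.42000
D_2 = 2112.37156
Terminal value at year 2: TV = D_2×(1+g_2)/(r−g_2) = 2160.95611/0.061 = 35425.50993
P_0 = D_1/(1+r)^1 + D_2/(1+r)^2 + TV/(1+r)^2
    = 1743.00738 + 1797.67735 + 30147.93332 = 33688.61805

33688.62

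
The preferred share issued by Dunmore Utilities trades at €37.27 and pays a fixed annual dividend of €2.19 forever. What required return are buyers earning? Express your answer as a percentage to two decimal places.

5.88%

P = C/r ⇒ r = C/P = €2.19/€37.27 = 0.058760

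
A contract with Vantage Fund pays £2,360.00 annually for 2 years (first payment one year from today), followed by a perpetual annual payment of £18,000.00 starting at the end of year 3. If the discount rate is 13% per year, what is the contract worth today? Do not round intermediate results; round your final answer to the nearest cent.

£112372.42

PV of 2-year annuity: £2,360.00 × [1 − (1+0.13)^−2] / 0.13 = 3936.72175
Perpetuity value at year 2: £18,000.00 / 0.13 = 138461.53846
PV of perpetuity: 138461.53846 / (1+0.13)^2 = 108435.69462
Total PV = 3936.72175 + 108435.69462 = 112372.41637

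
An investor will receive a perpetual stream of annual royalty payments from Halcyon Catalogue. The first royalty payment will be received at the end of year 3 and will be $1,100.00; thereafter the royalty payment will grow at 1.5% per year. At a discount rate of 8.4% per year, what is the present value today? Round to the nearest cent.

Value at end of year 2: C₁ / (r − g) = $1,100.00 / (0.084 − 0.015) = $15,942.0290
Discount to today: PV = $15,942.0290 / (1 + 0.084)^2 = $15,942.0290 / 1.175056 = $13,567.04

$13567.04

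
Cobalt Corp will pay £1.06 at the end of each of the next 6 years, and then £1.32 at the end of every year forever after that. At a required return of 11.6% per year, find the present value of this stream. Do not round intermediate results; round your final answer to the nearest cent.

£10.30

PV of 6-year annuity: £1.06 × [1 − (1+0.116)^−6] / 0.116 = 4.40791
Perpetuity value at year 6: £1.32 / 0.116 = 11.37931
PV of perpetuity: 11.37931 / (1+0.116)^6 = 5.89021
Total PV = 4.40791 + 5.89021 = 10.29812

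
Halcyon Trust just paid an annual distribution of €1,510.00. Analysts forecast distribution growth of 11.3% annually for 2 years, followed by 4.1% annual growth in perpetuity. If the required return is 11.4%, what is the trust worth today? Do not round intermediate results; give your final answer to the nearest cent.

€24510.31

D_1 = 1680.63000
D_2 = 1870.54119
Terminal value at year 2: TV = D_2×(1+g_2)/(r−g_2) = 1947.23338/0.073 = 26674.42985
P_0 = D_1/(1+r)^1 + D_2/(1+r)^2 + TV/(1+r)^2
    = 1508.64452 + 1507.29027 + 21494.37214 = 24510.30693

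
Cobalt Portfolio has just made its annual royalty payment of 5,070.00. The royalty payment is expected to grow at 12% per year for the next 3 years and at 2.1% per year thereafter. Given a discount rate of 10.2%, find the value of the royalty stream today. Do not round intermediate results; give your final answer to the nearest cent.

D_1 = 5678.40000
D_2 = 6359.80800
D_3 = 7122.98496
Terminal value at year 3: TV = D_3×(1+g_2)/(r−g_2) = 7272.56764/0.081 = 89784.78573
P_0 = D_1/(1+r)^1 + D_2/(1+r)^2 + D_3/(1+r)^3 + TV/(1+r)^3
    = 5152.81307 + 5236.97880 + 5322.51929 + 67090.02705 = 82802.33821

82802.34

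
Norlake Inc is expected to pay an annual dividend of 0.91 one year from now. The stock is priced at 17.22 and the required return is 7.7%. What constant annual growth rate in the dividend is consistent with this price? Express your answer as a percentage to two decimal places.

P = D₁/(r−g) ⇒ g = r − D₁/P = 0.077 − 0.91/17.22 = 0.024154

2.42%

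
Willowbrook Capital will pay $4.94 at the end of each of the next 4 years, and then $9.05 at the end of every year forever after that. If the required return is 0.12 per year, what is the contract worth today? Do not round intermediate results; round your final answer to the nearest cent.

$62.93

PV of 4-year annuity: $4.94 × [1 − (1+0.12)^−4] / 0.12 = 15.00451
Perpetuity value at year 4: $9.05 / 0.12 = 75.41667
PV of perpetuity: 75.41667 / (1+0.12)^4 = 47.92866
Total PV = 15.00451 + 47.92866 = 62.93316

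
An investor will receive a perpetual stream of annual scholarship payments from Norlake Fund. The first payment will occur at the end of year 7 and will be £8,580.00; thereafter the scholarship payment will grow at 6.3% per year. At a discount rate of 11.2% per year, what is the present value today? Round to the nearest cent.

£92610.98

Value at end of year 6: C₁ / (r − g) = £8,580.00 / (0.112 − 0.063) = £175,102.0408
Discount to today: PV = £175,102.0408 / (1 + 0.112)^6 = £175,102.0408 / 1.890727 = £92,610.98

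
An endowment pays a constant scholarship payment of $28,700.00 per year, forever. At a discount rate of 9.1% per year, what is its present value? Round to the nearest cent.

$315384.62

Level perpetuity: PV = C / r = $28,700.00 / 0.091 = $315,384.62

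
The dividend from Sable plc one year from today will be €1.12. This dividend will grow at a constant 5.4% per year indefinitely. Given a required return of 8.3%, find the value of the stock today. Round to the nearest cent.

Growing perpetuity: P = D₁ / (r − g) = €1.1200 / (0.083 − 0.054) = €38.62

€38.62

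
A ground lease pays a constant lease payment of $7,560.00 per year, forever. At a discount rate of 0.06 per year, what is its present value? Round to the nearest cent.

Level perpetuity: PV = C / r = $7,560.00 / 0.06 = $126,000.00

$126000.00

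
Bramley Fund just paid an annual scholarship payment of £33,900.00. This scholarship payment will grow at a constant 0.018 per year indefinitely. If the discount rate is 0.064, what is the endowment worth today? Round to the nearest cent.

D₁ = D₀ × (1 + g) = £33,900.00 × 1.018 = £34,510.2000
Growing perpetuity: P = D₁ / (r − g) = £34,510.2000 / (0.064 − 0.018) = £750,221.74

£750221.74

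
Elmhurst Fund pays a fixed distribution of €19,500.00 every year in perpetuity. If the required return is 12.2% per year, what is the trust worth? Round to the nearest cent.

€159836.07

Level perpetuity: PV = C / r = €19,500.00 / 0.122 = €159,836.07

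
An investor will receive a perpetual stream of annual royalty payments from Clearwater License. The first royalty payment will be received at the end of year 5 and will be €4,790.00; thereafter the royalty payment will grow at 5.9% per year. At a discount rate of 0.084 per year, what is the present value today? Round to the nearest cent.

€138764.50

Value at end of year 4: C₁ / (r − g) = €4,790.00 / (0.084 − 0.059) = €191,600.0000
Discount to today: PV = €191,600.0000 / (1 + 0.084)^4 = €191,600.0000 / 1.380757 = €138,764.50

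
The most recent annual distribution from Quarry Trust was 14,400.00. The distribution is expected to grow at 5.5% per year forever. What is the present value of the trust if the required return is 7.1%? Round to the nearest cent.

949500.00

D₁ = D₀ × (1 + g) = 14,400.00 × 1.055 = 15,192.0000
Growing perpetuity: P = D₁ / (r − g) = 15,192.0000 / (0.071 − 0.055) = 949,500.00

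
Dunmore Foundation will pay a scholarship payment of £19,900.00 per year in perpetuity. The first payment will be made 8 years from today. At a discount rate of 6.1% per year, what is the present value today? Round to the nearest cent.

£215533.88

Value at end of year 7: C / r = £19,900.00 / 0.061 = £326,229.5082
Discount to today: PV = £326,229.5082 / (1 + 0.061)^7 = £326,229.5082 / 1.513588 = £215,533.88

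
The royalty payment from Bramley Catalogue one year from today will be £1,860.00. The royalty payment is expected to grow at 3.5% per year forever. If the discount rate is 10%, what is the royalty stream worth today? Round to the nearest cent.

Growing perpetuity: P = D₁ / (r − g) = £1,860.0000 / (0.1 − 0.035) = £28,615.38

£28615.38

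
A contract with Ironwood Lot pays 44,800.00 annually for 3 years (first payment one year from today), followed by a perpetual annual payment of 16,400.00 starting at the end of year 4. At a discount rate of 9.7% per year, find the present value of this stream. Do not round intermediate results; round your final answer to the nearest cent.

240073.45

PV of 3-year annuity: 44,800.00 × [1 − (1+0.097)^−3] / 0.097 = 112002.02995
Perpetuity value at year 3: 16,400.00 / 0.097 = 169072.16495
PV of perpetuity: 169072.16495 / (1+0.097)^3 = 128071.42184
Total PV = 112002.02995 + 128071.42184 = 240073.45179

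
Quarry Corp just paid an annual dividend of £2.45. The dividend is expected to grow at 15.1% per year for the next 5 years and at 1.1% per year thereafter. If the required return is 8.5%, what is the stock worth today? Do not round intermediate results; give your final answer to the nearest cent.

£59.64

D_1 = 2.81995
D_2 = 3.24576
D_3 = 3.73587
D_4 = 4.29999
D_5 = 4.94929
Terminal value at year 5: TV = D_5×(1+g_2)/(r−g_2) = 5.00373/0.074 = 67.61797
P_0 = D_1/(1+r)^1 + D_2/(1+r)^2 + D_3/(1+r)^3 + D_4/(1+r)^4 + D_5/(1+r)^5 + TV/(1+r)^5
    = 2.59903 + 2.75713 + 2.92484 + 3.10276 + 3.29150 + 44.96902 = 59.64429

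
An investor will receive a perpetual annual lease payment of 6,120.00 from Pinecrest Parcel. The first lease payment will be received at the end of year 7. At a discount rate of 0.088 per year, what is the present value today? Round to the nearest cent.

Value at end of year 6: C / r = 6,120.00 / 0.088 = 69,545.4545
Discount to today: PV = 69,545.4545 / (1 + 0.088)^6 = 69,545.4545 / 1.658721 = 41,927.15

41927.15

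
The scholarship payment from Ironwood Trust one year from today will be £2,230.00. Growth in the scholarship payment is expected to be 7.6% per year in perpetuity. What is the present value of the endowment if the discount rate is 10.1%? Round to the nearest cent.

Growing perpetuity: P = D₁ / (r − g) = £2,230.0000 / (0.101 − 0.076) = £89,200.00

£89200.00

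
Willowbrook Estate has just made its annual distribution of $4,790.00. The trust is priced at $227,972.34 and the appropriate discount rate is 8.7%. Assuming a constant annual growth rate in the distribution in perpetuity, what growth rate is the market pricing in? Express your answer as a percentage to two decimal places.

6.46%

P = D₀(1+g)/(r−g) ⇒ P(r−g) = D₀(1+g) ⇒ g(P+D₀) = P·r − D₀
g = (P·r − D₀)/(P + D₀) = ($227,972.34×0.087 − $4,790.00) / ($227,972.34 + $4,790.00) = 0.064631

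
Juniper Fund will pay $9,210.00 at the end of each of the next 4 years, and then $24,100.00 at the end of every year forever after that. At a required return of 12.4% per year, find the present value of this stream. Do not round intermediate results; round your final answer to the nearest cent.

$149507.09

PV of 4-year annuity: $9,210.00 × [1 − (1+0.124)^−4] / 0.124 = 27739.94554
Perpetuity value at year 4: $24,100.00 / 0.124 = 194354.83871
PV of perpetuity: 194354.83871 / (1+0.124)^4 = 121767.14191
Total PV = 27739.94554 + 121767.14191 = 149507.08745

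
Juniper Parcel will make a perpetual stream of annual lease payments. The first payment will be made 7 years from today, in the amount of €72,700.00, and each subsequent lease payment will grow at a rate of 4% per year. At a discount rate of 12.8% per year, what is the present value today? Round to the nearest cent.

€401048.73

Value at end of year 6: C₁ / (r − g) = €72,700.00 / (0.128 − 0.04) = €826,136.3636
Discount to today: PV = €826,136.3636 / (1 + 0.128)^6 = €826,136.3636 / 2.059940 = €401,048.73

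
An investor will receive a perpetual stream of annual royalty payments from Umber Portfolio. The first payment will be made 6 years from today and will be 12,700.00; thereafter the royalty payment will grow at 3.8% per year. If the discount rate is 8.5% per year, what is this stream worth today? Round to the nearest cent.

Value at end of year 5: C₁ / (r − g) = 12,700.00 / (0.085 − 0.038) = 270,212.7660
Discount to today: PV = 270,212.7660 / (1 + 0.085)^5 = 270,212.7660 / 1.503657 = 179,703.76

179703.76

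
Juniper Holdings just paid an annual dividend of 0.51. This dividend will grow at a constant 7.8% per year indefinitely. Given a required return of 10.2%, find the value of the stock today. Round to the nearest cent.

22.91

D₁ = D₀ × (1 + g) = 0.51 × 1.078 = 0.5498
Growing perpetuity: P = D₁ / (r − g) = 0.5498 / (0.102 − 0.078) = 22.91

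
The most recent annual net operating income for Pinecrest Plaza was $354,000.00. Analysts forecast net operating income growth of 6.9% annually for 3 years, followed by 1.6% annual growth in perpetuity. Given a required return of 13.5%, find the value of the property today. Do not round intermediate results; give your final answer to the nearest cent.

D_1 = 378426.00000
D_2 = 404537.39400
D_3 = 432450.47419
Terminal value at year 3: TV = D_3×(1+g_2)/(r−g_2) = 439369.68177/0.119 = 3692182.19977
P_0 = D_1/(1+r)^1 + D_2/(1+r)^2 + D_3/(1+r)^3 + TV/(1+r)^3
    = 333414.97797 + 314026.97044 + 295766.37128 + 2525198.59850 = 3468406.91820

$3468406.92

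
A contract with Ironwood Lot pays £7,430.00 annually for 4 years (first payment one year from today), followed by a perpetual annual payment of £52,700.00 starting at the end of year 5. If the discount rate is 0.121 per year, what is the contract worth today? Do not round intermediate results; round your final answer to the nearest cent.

£298325.48

PV of 4-year annuity: £7,430.00 × [1 − (1+0.121)^−4] / 0.121 = 22520.05808
Perpetuity value at year 4: £52,700.00 / 0.121 = 435537.19008
PV of perpetuity: 435537.19008 / (1+0.121)^4 = 275805.41875
Total PV = 22520.05808 + 275805.41875 = 298325.47684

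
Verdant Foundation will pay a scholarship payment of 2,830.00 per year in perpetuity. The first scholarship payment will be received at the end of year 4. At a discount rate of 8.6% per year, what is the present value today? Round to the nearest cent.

Value at end of year 3: C / r = 2,830.00 / 0.086 = 32,906.9767
Discount to today: PV = 32,906.9767 / (1 + 0.086)^3 = 32,906.9767 / 1.280824 = 25,692.04

25692.04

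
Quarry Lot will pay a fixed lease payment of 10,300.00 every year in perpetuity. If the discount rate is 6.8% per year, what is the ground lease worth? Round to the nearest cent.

Level perpetuity: PV = C / r = 10,300.00 / 0.068 = 151,470.59

151470.59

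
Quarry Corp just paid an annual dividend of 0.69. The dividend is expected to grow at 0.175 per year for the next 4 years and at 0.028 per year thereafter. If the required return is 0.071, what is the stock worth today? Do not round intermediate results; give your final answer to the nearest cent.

D_1 = 0.81075
D_2 = 0.95263
D_3 = 1.11934
D_4 = 1.31523
Terminal value at year 4: TV = D_4×(1+g_2)/(r−g_2) = 1.35205/0.043 = 31.44309
P_0 = D_1/(1+r)^1 + D_2/(1+r)^2 + D_3/(1+r)^3 + D_4/(1+r)^4 + TV/(1+r)^4
    = 0.75700 + 0.83051 + 0.91116 + 0.99964 + 23.89832 = 27.39663

27.40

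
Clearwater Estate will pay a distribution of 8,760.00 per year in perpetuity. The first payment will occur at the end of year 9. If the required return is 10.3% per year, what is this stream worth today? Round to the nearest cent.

Value at end of year 8: C / r = 8,760.00 / 0.103 = 85,048.5437
Discount to today: PV = 85,048.5437 / (1 + 0.103)^8 = 85,048.5437 / 2.190807 = 38,820.65

38820.65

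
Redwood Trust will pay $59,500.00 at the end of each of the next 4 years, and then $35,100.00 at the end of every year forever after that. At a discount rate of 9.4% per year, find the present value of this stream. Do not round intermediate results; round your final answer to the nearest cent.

PV of 4-year annuity: $59,500.00 × [1 − (1+0.094)^−4] / 0.094 = 191082.97396
Perpetuity value at year 4: $35,100.00 / 0.094 = 373404.25532
PV of perpetuity: 373404.25532 / (1+0.094)^4 = 260681.35807
Total PV = 191082.97396 + 260681.35807 = 451764.33204

$451764.33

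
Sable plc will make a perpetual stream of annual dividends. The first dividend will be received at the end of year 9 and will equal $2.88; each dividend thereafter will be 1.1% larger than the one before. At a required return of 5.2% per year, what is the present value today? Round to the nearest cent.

Value at end of year 8: C₁ / (r − g) = $2.88 / (0.052 − 0.011) = $70.2439
Discount to today: PV = $70.2439 / (1 + 0.052)^8 = $70.2439 / 1.500120 = $46.83

$46.83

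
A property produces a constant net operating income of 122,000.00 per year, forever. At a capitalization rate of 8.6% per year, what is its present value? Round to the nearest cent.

1418604.65

Level perpetuity: PV = C / r = 122,000.00 / 0.086 = 1,418,604.65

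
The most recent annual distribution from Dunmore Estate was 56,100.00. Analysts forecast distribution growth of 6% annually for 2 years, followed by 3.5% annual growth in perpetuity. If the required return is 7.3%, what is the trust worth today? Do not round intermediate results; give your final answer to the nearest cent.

1601355.47

D_1 = 59466.00000
D_2 = 63033.96000
Terminal value at year 2: TV = D_2×(1+g_2)/(r−g_2) = 65240.14860/0.038 = 1716846.01579
P_0 = D_1/(1+r)^1 + D_2/(1+r)^2 + TV/(1+r)^2
    = 55420.31687 + 54748.86848 + 1491186.28627 = 1601355.47162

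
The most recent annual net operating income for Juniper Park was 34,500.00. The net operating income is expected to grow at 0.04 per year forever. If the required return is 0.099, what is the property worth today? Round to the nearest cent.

608135.59

D₁ = D₀ × (1 + g) = 34,500.00 × 1.04 = 35,880.0000
Growing perpetuity: P = D₁ / (r − g) = 35,880.0000 / (0.099 − 0.04) = 608,135.59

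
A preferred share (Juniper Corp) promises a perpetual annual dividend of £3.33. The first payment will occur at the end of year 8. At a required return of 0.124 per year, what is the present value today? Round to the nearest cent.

Value at end of year 7: C / r = £3.33 / 0.124 = £26.8548
Discount to today: PV = £26.8548 / (1 + 0.124)^7 = £26.8548 / 2.266544 = £11.85

£11.85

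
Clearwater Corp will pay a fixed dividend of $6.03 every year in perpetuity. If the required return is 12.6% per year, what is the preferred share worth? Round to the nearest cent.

Level perpetuity: PV = C / r = $6.03 / 0.126 = $47.86

$47.86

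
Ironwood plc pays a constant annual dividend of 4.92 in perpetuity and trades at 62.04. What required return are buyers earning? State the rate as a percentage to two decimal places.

P = C/r ⇒ r = C/P = 4.92/62.04 = 0.079304

7.93%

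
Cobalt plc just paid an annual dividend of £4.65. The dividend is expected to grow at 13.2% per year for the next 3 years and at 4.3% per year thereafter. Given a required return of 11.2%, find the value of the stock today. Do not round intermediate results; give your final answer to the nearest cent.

D_1 = 5.26380
D_2 = 5.95862
D_3 = 6.74516
Terminal value at year 3: TV = D_3×(1+g_2)/(r−g_2) = 7.03520/0.069 = 101.95944
P_0 = D_1/(1+r)^1 + D_2/(1+r)^2 + D_3/(1+r)^3 + TV/(1+r)^3
    = 4.73363 + 4.81877 + 4.90544 + 74.15033 = 88.60817

£88.61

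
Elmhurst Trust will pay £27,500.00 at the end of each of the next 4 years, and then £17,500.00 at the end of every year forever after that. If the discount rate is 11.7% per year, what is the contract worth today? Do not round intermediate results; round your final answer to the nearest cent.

£180139.06

PV of 4-year annuity: £27,500.00 × [1 − (1+0.117)^−4] / 0.117 = 84057.61812
Perpetuity value at year 4: £17,500.00 / 0.117 = 149572.64957
PV of perpetuity: 149572.64957 / (1+0.117)^4 = 96081.43804
Total PV = 84057.61812 + 96081.43804 = 180139.05616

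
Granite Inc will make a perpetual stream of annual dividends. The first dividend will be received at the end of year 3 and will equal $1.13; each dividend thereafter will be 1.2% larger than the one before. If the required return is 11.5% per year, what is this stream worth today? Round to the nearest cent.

$8.82

Value at end of year 2: C₁ / (r − g) = $1.13 / (0.115 − 0.012) = $10.9709
Discount to today: PV = $10.9709 / (1 + 0.115)^2 = $10.9709 / 1.243225 = $8.82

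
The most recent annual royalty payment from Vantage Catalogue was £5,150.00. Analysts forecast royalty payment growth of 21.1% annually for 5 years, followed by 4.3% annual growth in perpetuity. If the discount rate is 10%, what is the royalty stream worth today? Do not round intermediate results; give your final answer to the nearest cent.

D_1 = 6236.65000
D_2 = 7552.58315
D_3 = 9146.17819
D_4 = 11076.02179
D_5 = 13413.06239
Terminal value at year 5: TV = D_5×(1+g_2)/(r−g_2) = 13989.82408/0.057 = 245435.51009
P_0 = D_1/(1+r)^1 + D_2/(1+r)^2 + D_3/(1+r)^3 + D_4/(1+r)^4 + D_5/(1+r)^5 + TV/(1+r)^5
    = 5669.68182 + 6241.80426 + 6871.65905 + 7565.07192 + 8328.45645 + 152396.14165 = 187072.81514

£187072.82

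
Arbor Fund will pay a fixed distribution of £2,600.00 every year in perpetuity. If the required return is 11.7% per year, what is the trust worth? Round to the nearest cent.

Level perpetuity: PV = C / r = £2,600.00 / 0.117 = £22,222.22

£22222.22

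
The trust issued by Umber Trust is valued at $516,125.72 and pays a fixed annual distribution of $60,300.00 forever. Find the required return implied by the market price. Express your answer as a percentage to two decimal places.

11.68%

P = C/r ⇒ r = C/P = $60,300.00/$516,125.72 = 0.116832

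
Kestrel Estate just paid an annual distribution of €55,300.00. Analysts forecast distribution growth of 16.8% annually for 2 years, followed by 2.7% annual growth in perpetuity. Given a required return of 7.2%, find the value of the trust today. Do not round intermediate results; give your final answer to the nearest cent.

€1624132.57

D_1 = 64590.40000
D_2 = 75441.58720
Terminal value at year 2: TV = D_2×(1+g_2)/(r−g_2) = 77478.51005/0.045 = 1721744.66788
P_0 = D_1/(1+r)^1 + D_2/(1+r)^2 + TV/(1+r)^2
    = 60252.23881 + 65647.96168 + 1498232.36999 = 1624132.57048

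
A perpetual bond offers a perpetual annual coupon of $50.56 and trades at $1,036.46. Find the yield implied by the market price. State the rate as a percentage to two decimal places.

P = C/r ⇒ r = C/P = $50.56/$1,036.46 = 0.048781

4.88%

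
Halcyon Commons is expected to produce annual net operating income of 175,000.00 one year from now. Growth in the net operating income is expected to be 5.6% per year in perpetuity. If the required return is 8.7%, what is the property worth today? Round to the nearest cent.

Growing perpetuity: P = D₁ / (r − g) = 175,000.0000 / (0.087 − 0.056) = 5,645,161.29

5645161.29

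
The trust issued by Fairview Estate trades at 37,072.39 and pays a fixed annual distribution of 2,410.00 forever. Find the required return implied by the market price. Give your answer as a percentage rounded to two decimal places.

6.50%

P = C/r ⇒ r = C/P = 2,410.00/37,072.39 = 0.065008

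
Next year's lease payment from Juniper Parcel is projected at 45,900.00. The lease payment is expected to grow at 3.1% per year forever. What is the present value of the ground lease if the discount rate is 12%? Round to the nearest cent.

Growing perpetuity: P = D₁ / (r − g) = 45,900.0000 / (0.12 − 0.031) = 515,730.34

515730.34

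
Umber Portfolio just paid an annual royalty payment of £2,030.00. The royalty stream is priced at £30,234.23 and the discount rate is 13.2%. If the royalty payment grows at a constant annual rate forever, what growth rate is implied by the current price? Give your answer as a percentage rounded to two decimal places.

6.08%

P = D₀(1+g)/(r−g) ⇒ P(r−g) = D₀(1+g) ⇒ g(P+D₀) = P·r − D₀
g = (P·r − D₀)/(P + D₀) = (£30,234.23×0.132 − £2,030.00) / (£30,234.23 + £2,030.00) = 0.060777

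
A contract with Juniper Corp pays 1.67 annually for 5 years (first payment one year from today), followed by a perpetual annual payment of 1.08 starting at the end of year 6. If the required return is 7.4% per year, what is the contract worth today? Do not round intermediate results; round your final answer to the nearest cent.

PV of 5-year annuity: 1.67 × [1 − (1+0.074)^−5] / 0.074 = 6.77461
Perpetuity value at year 5: 1.08 / 0.074 = 14.59459
PV of perpetuity: 14.59459 / (1+0.074)^5 = 10.21341
Total PV = 6.77461 + 10.21341 = 16.98802

16.99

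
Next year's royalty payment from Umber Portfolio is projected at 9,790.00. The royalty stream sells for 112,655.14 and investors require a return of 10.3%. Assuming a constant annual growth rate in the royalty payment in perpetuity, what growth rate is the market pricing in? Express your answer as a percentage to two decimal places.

P = D₁/(r−g) ⇒ g = r − D₁/P = 0.103 − 9,790.00/112,655.14 = 0.016098

1.61%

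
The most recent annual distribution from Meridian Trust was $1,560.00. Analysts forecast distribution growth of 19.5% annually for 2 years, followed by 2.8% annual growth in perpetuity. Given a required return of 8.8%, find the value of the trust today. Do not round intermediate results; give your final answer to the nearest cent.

$35839.02

D_1 = 1864.20000
D_2 = 2227.71900
Terminal value at year 2: TV = D_2×(1+g_2)/(r−g_2) = 2290.09513/0.06 = 38168.25220
P_0 = D_1/(1+r)^1 + D_2/(1+r)^2 + TV/(1+r)^2
    = 1713.41912 + 1881.92633 + 32243.67110 = 35839.01654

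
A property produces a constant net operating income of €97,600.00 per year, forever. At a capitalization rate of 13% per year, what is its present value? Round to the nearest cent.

Level perpetuity: PV = C / r = €97,600.00 / 0.13 = €750,769.23

€750769.23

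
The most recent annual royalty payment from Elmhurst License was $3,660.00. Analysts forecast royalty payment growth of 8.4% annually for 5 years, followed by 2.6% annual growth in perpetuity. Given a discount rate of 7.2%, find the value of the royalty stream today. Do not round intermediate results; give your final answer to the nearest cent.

$105230.22

D_1 = 3967.44000
D_2 = 4300.70496
D_3 = 4661.96418
D_4 = 5053.56917
D_5 = 5478.06898
Terminal value at year 5: TV = D_5×(1+g_2)/(r−g_2) = 5620.49877/0.046 = 122184.75589
P_0 = D_1/(1+r)^1 + D_2/(1+r)^2 + D_3/(1+r)^3 + D_4/(1+r)^4 + D_5/(1+r)^5 + TV/(1+r)^5
    = 3700.97015 + 3742.39892 + 3784.29144 + 3826.65292 + 3869.48858 + 86306.41927 = 105230.22128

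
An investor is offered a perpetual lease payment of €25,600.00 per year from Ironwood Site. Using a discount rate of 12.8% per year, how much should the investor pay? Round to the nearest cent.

Level perpetuity: PV = C / r = €25,600.00 / 0.128 = €200,000.00

€200000.00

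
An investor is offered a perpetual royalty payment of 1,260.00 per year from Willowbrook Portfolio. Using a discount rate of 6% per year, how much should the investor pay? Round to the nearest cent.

Level perpetuity: PV = C / r = 1,260.00 / 0.06 = 21,000.00

21000.00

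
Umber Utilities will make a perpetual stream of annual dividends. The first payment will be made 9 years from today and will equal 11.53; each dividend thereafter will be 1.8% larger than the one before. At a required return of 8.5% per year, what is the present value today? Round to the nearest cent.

Value at end of year 8: C₁ / (r − g) = 11.53 / (0.085 − 0.018) = 172.0896
Discount to today: PV = 172.0896 / (1 + 0.085)^8 = 172.0896 / 1.920604 = 89.60

89.60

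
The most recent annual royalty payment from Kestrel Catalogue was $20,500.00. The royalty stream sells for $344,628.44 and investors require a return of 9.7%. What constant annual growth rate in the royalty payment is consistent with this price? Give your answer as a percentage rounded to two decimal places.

3.54%

P = D₀(1+g)/(r−g) ⇒ P(r−g) = D₀(1+g) ⇒ g(P+D₀) = P·r − D₀
g = (P·r − D₀)/(P + D₀) = ($344,628.44×0.097 − $20,500.00) / ($344,628.44 + $20,500.00) = 0.035409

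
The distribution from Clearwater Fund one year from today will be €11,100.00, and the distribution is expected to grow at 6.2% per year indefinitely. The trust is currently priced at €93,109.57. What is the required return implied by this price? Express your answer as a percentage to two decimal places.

18.12%

P = D₁/(r − g) ⇒ r = D₁/P + g = €11,100.0000/€93,109.57 + 0.062 = 0.119214 + 0.062 = 0.181214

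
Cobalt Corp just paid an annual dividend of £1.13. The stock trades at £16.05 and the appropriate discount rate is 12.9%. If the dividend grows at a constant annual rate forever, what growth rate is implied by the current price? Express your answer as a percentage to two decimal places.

5.47%

P = D₀(1+g)/(r−g) ⇒ P(r−g) = D₀(1+g) ⇒ g(P+D₀) = P·r − D₀
g = (P·r − D₀)/(P + D₀) = (£16.05×0.129 − £1.13) / (£16.05 + £1.13) = 0.054741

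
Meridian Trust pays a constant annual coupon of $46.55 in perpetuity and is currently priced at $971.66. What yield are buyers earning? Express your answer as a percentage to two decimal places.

4.79%

P = C/r ⇒ r = C/P = $46.55/$971.66 = 0.047908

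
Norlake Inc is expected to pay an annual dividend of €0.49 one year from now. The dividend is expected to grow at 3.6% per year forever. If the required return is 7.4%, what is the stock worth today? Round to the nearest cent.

Growing perpetuity: P = D₁ / (r − g) = €0.4900 / (0.074 − 0.036) = €12.89

€12.89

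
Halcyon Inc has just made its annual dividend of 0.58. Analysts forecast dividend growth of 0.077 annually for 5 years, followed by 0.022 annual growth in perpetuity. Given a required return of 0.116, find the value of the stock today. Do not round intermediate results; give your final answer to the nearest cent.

D_1 = 0.62466
D_2 = 0.67276
D_3 = 0.72456
D_4 = 0.78035
D_5 = 0.84044
Terminal value at year 5: TV = D_5×(1+g_2)/(r−g_2) = 0.85893/0.094 = 9.13755
P_0 = D_1/(1+r)^1 + D_2/(1+r)^2 + D_3/(1+r)^3 + D_4/(1+r)^4 + D_5/(1+r)^5 + TV/(1+r)^5
    = 0.55973 + 0.54017 + 0.52129 + 0.50308 + 0.48550 + 5.27848 = 7.88824

7.89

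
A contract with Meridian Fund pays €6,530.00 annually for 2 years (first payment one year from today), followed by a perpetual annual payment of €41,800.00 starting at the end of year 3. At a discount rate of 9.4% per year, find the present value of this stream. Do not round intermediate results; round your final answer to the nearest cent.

PV of 2-year annuity: €6,530.00 × [1 − (1+0.094)^−2] / 0.094 = 11424.97385
Perpetuity value at year 2: €41,800.00 / 0.094 = 444680.85106
PV of perpetuity: 444680.85106 / (1+0.094)^2 = 371547.02153
Total PV = 11424.97385 + 371547.02153 = 382971.99538

€382972.00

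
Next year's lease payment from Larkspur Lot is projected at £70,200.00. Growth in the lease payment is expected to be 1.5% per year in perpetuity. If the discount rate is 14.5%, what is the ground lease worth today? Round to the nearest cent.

Growing perpetuity: P = D₁ / (r − g) = £70,200.0000 / (0.145 − 0.015) = £540,000.00

£540000.00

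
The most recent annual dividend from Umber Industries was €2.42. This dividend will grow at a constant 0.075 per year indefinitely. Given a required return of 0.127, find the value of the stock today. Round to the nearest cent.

D₁ = D₀ × (1 + g) = €2.42 × 1.075 = €2.6015
Growing perpetuity: P = D₁ / (r − g) = €2.6015 / (0.127 − 0.075) = €50.03

€50.03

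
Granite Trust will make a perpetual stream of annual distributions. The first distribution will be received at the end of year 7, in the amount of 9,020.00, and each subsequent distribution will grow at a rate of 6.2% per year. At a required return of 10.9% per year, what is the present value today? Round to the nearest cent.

Value at end of year 6: C₁ / (r − g) = 9,020.00 / (0.109 − 0.062) = 191,914.8936
Discount to today: PV = 191,914.8936 / (1 + 0.109)^6 = 191,914.8936 / 1.860327 = 103,161.92

103161.92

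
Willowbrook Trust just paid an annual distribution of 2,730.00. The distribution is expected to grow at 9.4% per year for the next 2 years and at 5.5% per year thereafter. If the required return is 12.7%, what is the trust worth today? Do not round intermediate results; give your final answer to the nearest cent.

D_1 = 2986.62000
D_2 = 3267.36228
Terminal value at year 2: TV = D_2×(1+g_2)/(r−g_2) = 3447.06721/0.072 = 47875.93341
P_0 = D_1/(1+r)^1 + D_2/(1+r)^2 + TV/(1+r)^2
    = 2650.06211 + 2572.46491 + 37693.75662 = 42916.28364

42916.28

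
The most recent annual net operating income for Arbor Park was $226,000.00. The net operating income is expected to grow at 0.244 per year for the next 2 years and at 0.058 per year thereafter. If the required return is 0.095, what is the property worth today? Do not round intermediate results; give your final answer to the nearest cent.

$8889188.30

D_1 = 281144.00000
D_2 = 349743.13600
Terminal value at year 2: TV = D_2×(1+g_2)/(r−g_2) = 370028.23789/0.037 = 10000763.18616
P_0 = D_1/(1+r)^1 + D_2/(1+r)^2 + TV/(1+r)^2
    = 256752.51142 + 291689.61114 + 8340746.17807 = 8889188.30063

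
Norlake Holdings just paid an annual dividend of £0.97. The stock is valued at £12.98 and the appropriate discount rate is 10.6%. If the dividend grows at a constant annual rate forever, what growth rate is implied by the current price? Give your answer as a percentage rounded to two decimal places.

2.91%

P = D₀(1+g)/(r−g) ⇒ P(r−g) = D₀(1+g) ⇒ g(P+D₀) = P·r − D₀
g = (P·r − D₀)/(P + D₀) = (£12.98×0.106 − £0.97) / (£12.98 + £0.97) = 0.029095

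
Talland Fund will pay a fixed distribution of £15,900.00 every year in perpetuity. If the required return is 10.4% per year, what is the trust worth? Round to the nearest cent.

Level perpetuity: PV = C / r = £15,900.00 / 0.104 = £152,884.62

£152884.62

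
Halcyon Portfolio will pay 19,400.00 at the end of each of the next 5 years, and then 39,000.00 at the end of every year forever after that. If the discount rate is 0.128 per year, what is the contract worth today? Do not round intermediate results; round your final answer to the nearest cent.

PV of 5-year annuity: 19,400.00 × [1 − (1+0.128)^−5] / 0.128 = 68568.58302
Perpetuity value at year 5: 39,000.00 / 0.128 = 304687.50000
PV of perpetuity: 304687.50000 / (1+0.128)^5 = 166843.44136
Total PV = 68568.58302 + 166843.44136 = 235412.02437

235412.02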